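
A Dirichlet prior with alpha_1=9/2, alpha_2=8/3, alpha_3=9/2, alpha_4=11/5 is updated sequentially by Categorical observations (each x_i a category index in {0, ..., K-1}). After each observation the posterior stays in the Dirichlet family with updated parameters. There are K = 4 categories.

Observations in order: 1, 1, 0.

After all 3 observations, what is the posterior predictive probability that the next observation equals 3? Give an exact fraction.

3/23

obs 1: x=1 → posterior Dirichlet(9/2, 11/3, 9/2, 11/5)
obs 2: x=1 → posterior Dirichlet(9/2, 14/3, 9/2, 11/5)
obs 3: x=0 → posterior Dirichlet(11/2, 14/3, 9/2, 11/5)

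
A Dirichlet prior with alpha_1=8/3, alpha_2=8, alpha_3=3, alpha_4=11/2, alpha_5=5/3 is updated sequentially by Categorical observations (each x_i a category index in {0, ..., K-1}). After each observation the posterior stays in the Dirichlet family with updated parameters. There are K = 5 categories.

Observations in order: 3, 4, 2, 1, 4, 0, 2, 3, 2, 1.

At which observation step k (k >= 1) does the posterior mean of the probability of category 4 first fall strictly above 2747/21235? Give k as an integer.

k = 5

obs 1: x=3 → posterior Dirichlet(8/3, 8, 3, 13/2, 5/3)
obs 2: x=4 → posterior Dirichlet(8/3, 8, 3, 13/2, 8/3)
obs 3: x=2 → posterior Dirichlet(8/3, 8, 4, 13/2, 8/3)
obs 4: x=1 → posterior Dirichlet(8/3, 9, 4, 13/2, 8/3)
obs 5: x=4 → posterior Dirichlet(8/3, 9, 4, 13/2, 11/3)
obs 6: x=0 → posterior Dirichlet(11/3, 9, 4, 13/2, 11/3)
obs 7: x=2 → posterior Dirichlet(11/3, 9, 5, 13/2, 11/3)
obs 8: x=3 → posterior Dirichlet(11/3, 9, 5, 15/2, 11/3)
obs 9: x=2 → posterior Dirichlet(11/3, 9, 6, 15/2, 11/3)
obs 10: x=1 → posterior Dirichlet(11/3, 10, 6, 15/2, 11/3)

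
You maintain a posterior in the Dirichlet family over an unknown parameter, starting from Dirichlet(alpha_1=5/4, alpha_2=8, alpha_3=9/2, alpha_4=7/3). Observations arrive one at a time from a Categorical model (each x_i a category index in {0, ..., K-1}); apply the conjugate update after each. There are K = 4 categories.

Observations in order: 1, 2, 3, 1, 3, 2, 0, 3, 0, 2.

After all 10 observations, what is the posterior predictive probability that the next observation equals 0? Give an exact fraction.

39/313

obs 1: x=1 → posterior Dirichlet(5/4, 9, 9/2, 7/3)
obs 2: x=2 → posterior Dirichlet(5/4, 9, 11/2, 7/3)
obs 3: x=3 → posterior Dirichlet(5/4, 9, 11/2, 10/3)
obs 4: x=1 → posterior Dirichlet(5/4, 10, 11/2, 10/3)
obs 5: x=3 → posterior Dirichlet(5/4, 10, 11/2, 13/3)
obs 6: x=2 → posterior Dirichlet(5/4, 10, 13/2, 13/3)
obs 7: x=0 → posterior Dirichlet(9/4, 10, 13/2, 13/3)
obs 8: x=3 → posterior Dirichlet(9/4, 10, 13/2, 16/3)
obs 9: x=0 → posterior Dirichlet(13/4, 10, 13/2, 16/3)
obs 10: x=2 → posterior Dirichlet(13/4, 10, 15/2, 16/3)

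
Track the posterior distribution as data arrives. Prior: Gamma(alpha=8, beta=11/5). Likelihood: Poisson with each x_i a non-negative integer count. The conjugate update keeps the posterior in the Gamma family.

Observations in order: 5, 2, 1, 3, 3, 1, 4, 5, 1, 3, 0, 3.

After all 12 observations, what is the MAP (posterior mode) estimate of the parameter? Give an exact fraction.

190/71

obs 1: x=5 → posterior Gamma(13, 16/5)
obs 2: x=2 → posterior Gamma(15, 21/5)
obs 3: x=1 → posterior Gamma(16, 26/5)
obs 4: x=3 → posterior Gamma(19, 31/5)
obs 5: x=3 → posterior Gamma(22, 36/5)
obs 6: x=1 → posterior Gamma(23, 41/5)
obs 7: x=4 → posterior Gamma(27, 46/5)
obs 8: x=5 → posterior Gamma(32, 51/5)
obs 9: x=1 → posterior Gamma(33, 56/5)
obs 10: x=3 → posterior Gamma(36, 61/5)
obs 11: x=0 → posterior Gamma(36, 66/5)
obs 12: x=3 → posterior Gamma(39, 71/5)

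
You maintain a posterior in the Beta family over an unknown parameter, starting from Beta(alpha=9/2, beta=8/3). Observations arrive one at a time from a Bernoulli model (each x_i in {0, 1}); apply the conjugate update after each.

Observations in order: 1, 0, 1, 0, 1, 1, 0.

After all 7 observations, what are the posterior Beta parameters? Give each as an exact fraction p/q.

obs 1: x=1 → posterior Beta(11/2, 8/3)
obs 2: x=0 → posterior Beta(11/2, 11/3)
obs 3: x=1 → posterior Beta(13/2, 11/3)
obs 4: x=0 → posterior Beta(13/2, 14/3)
obs 5: x=1 → posterior Beta(15/2, 14/3)
obs 6: x=1 → posterior Beta(17/2, 14/3)
obs 7: x=0 → posterior Beta(17/2, 17/3)

alpha=17/2, beta=17/3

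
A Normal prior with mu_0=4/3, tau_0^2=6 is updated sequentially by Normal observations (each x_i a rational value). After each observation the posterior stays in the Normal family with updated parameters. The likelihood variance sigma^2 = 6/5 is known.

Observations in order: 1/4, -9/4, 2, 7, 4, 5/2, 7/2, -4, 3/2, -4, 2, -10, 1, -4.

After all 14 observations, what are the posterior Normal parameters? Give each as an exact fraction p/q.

obs 1: x=1/4 → posterior Normal(31/72, 1)
obs 2: x=-9/4 → posterior Normal(-26/33, 6/11)
obs 3: x=2 → posterior Normal(1/12, 3/8)
obs 4: x=7 → posterior Normal(109/63, 2/7)
obs 5: x=4 → posterior Normal(13/6, 3/13)
obs 6: x=5/2 → posterior Normal(413/186, 6/31)
obs 7: x=7/2 → posterior Normal(259/108, 1/6)
obs 8: x=-4 → posterior Normal(199/123, 6/41)
obs 9: x=3/2 → posterior Normal(443/276, 3/23)
obs 10: x=-4 → posterior Normal(19/18, 2/17)
obs 11: x=2 → posterior Normal(383/336, 3/28)
obs 12: x=-10 → posterior Normal(83/366, 6/61)
obs 13: x=1 → posterior Normal(113/396, 1/11)
obs 14: x=-4 → posterior Normal(-7/426, 6/71)

mu_0=-7/426, tau_0^2=6/71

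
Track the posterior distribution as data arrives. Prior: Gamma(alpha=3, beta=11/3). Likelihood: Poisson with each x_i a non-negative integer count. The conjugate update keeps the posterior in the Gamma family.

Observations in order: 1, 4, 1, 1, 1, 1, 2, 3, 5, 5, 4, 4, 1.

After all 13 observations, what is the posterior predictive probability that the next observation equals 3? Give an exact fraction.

3314518835395574569702148437500000000000000000000000000000000000000/17650577297635443452864176659864382698578516114033824336337614632317

obs 1: x=1 → posterior Gamma(4, 14/3)
obs 2: x=4 → posterior Gamma(8, 17/3)
obs 3: x=1 → posterior Gamma(9, 20/3)
obs 4: x=1 → posterior Gamma(10, 23/3)
obs 5: x=1 → posterior Gamma(11, 26/3)
obs 6: x=1 → posterior Gamma(12, 29/3)
obs 7: x=2 → posterior Gamma(14, 32/3)
obs 8: x=3 → posterior Gamma(17, 35/3)
obs 9: x=5 → posterior Gamma(22, 38/3)
obs 10: x=5 → posterior Gamma(27, 41/3)
obs 11: x=4 → posterior Gamma(31, 44/3)
obs 12: x=4 → posterior Gamma(35, 47/3)
obs 13: x=1 → posterior Gamma(36, 50/3)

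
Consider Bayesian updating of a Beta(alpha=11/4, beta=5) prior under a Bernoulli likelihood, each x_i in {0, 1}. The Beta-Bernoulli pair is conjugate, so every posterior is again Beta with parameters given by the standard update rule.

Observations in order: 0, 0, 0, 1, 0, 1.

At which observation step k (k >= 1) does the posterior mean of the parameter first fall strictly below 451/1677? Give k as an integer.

k = 3

obs 1: x=0 → posterior Beta(11/4, 6)
obs 2: x=0 → posterior Beta(11/4, 7)
obs 3: x=0 → posterior Beta(11/4, 8)
obs 4: x=1 → posterior Beta(15/4, 8)
obs 5: x=0 → posterior Beta(15/4, 9)
obs 6: x=1 → posterior Beta(19/4, 9)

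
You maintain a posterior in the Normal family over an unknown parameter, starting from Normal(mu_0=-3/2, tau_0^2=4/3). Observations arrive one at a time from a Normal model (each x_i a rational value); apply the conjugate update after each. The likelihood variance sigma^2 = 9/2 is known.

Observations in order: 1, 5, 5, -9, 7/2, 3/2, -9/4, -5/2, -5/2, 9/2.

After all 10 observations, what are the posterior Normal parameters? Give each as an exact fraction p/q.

obs 1: x=1 → posterior Normal(-13/14, 36/35)
obs 2: x=5 → posterior Normal(15/86, 36/43)
obs 3: x=5 → posterior Normal(95/102, 12/17)
obs 4: x=-9 → posterior Normal(-49/118, 36/59)
obs 5: x=7/2 → posterior Normal(7/134, 36/67)
obs 6: x=3/2 → posterior Normal(31/150, 12/25)
obs 7: x=-9/4 → posterior Normal(-5/166, 36/83)
obs 8: x=-5/2 → posterior Normal(-45/182, 36/91)
obs 9: x=-5/2 → posterior Normal(-85/198, 4/11)
obs 10: x=9/2 → posterior Normal(-13/214, 36/107)

mu_0=-13/214, tau_0^2=36/107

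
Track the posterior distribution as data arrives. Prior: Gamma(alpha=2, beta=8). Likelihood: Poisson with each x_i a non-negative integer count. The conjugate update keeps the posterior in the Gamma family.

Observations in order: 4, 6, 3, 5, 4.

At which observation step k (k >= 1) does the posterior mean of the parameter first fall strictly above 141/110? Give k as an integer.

k = 3

obs 1: x=4 → posterior Gamma(6, 9)
obs 2: x=6 → posterior Gamma(12, 10)
obs 3: x=3 → posterior Gamma(15, 11)
obs 4: x=5 → posterior Gamma(20, 12)
obs 5: x=4 → posterior Gamma(24, 13)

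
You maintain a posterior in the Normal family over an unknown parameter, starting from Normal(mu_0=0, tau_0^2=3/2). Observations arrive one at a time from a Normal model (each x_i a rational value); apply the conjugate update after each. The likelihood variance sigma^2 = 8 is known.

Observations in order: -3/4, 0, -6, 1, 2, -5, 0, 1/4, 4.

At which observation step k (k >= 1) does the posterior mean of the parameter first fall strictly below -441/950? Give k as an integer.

obs 1: x=-3/4 → posterior Normal(-9/76, 24/19)
obs 2: x=0 → posterior Normal(-9/88, 12/11)
obs 3: x=-6 → posterior Normal(-81/100, 24/25)
obs 4: x=1 → posterior Normal(-69/112, 6/7)
obs 5: x=2 → posterior Normal(-45/124, 24/31)
obs 6: x=-5 → posterior Normal(-105/136, 12/17)
obs 7: x=0 → posterior Normal(-105/148, 24/37)
obs 8: x=1/4 → posterior Normal(-51/80, 3/5)
obs 9: x=4 → posterior Normal(-27/86, 24/43)

k = 3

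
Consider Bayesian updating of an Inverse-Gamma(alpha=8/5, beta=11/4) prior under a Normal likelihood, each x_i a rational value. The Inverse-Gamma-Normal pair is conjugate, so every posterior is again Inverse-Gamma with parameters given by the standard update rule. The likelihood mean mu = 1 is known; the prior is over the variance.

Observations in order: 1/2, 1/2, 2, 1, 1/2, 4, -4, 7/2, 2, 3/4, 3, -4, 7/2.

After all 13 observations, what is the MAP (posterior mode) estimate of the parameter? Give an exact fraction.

obs 1: x=1/2 → posterior Inverse-Gamma(21/10, 23/8)
obs 2: x=1/2 → posterior Inverse-Gamma(13/5, 3)
obs 3: x=2 → posterior Inverse-Gamma(31/10, 7/2)
obs 4: x=1 → posterior Inverse-Gamma(18/5, 7/2)
obs 5: x=1/2 → posterior Inverse-Gamma(41/10, 29/8)
obs 6: x=4 → posterior Inverse-Gamma(23/5, 65/8)
obs 7: x=-4 → posterior Inverse-Gamma(51/10, 165/8)
obs 8: x=7/2 → posterior Inverse-Gamma(28/5, 95/4)
obs 9: x=2 → posterior Inverse-Gamma(61/10, 97/4)
obs 10: x=3/4 → posterior Inverse-Gamma(33/5, 777/32)
obs 11: x=3 → posterior Inverse-Gamma(71/10, 841/32)
obs 12: x=-4 → posterior Inverse-Gamma(38/5, 1241/32)
obs 13: x=7/2 → posterior Inverse-Gamma(81/10, 1341/32)

6705/1456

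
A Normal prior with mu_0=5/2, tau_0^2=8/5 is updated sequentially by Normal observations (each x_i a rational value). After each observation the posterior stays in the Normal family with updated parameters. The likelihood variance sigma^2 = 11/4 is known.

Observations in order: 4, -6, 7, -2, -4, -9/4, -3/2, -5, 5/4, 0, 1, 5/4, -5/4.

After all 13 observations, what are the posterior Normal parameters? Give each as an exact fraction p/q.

mu_0=-205/942, tau_0^2=88/471

obs 1: x=4 → posterior Normal(177/58, 88/87)
obs 2: x=-6 → posterior Normal(21/34, 88/119)
obs 3: x=7 → posterior Normal(595/302, 88/151)
obs 4: x=-2 → posterior Normal(467/366, 88/183)
obs 5: x=-4 → posterior Normal(211/430, 88/215)
obs 6: x=-9/4 → posterior Normal(67/494, 88/247)
obs 7: x=-3/2 → posterior Normal(-29/558, 88/279)
obs 8: x=-5 → posterior Normal(-349/622, 88/311)
obs 9: x=5/4 → posterior Normal(-269/686, 88/343)
obs 10: x=0 → posterior Normal(-269/750, 88/375)
obs 11: x=1 → posterior Normal(-205/814, 8/37)
obs 12: x=5/4 → posterior Normal(-125/878, 88/439)
obs 13: x=-5/4 → posterior Normal(-205/942, 88/471)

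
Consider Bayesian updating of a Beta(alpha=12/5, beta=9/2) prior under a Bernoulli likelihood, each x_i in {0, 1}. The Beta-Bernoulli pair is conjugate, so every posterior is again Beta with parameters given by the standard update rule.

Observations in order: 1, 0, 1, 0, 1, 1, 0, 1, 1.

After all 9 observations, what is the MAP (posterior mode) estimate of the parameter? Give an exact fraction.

74/139

obs 1: x=1 → posterior Beta(17/5, 9/2)
obs 2: x=0 → posterior Beta(17/5, 11/2)
obs 3: x=1 → posterior Beta(22/5, 11/2)
obs 4: x=0 → posterior Beta(22/5, 13/2)
obs 5: x=1 → posterior Beta(27/5, 13/2)
obs 6: x=1 → posterior Beta(32/5, 13/2)
obs 7: x=0 → posterior Beta(32/5, 15/2)
obs 8: x=1 → posterior Beta(37/5, 15/2)
obs 9: x=1 → posterior Beta(42/5, 15/2)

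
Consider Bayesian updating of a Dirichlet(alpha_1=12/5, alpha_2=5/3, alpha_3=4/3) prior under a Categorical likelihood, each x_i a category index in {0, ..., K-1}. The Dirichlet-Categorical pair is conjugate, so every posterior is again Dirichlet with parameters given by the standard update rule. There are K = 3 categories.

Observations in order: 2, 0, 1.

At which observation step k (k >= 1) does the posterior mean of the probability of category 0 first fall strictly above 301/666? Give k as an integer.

k = 2

obs 1: x=2 → posterior Dirichlet(12/5, 5/3, 7/3)
obs 2: x=0 → posterior Dirichlet(17/5, 5/3, 7/3)
obs 3: x=1 → posterior Dirichlet(17/5, 8/3, 7/3)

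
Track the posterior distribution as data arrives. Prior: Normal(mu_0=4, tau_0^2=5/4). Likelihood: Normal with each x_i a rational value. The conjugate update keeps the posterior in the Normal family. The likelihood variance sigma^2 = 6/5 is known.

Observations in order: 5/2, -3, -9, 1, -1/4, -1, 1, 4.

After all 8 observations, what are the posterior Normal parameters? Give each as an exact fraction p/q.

mu_0=-13/128, tau_0^2=15/112

obs 1: x=5/2 → posterior Normal(317/98, 30/49)
obs 2: x=-3 → posterior Normal(167/148, 15/37)
obs 3: x=-9 → posterior Normal(-283/198, 10/33)
obs 4: x=1 → posterior Normal(-233/248, 15/62)
obs 5: x=-1/4 → posterior Normal(-491/596, 30/149)
obs 6: x=-1 → posterior Normal(-197/232, 5/29)
obs 7: x=1 → posterior Normal(-491/796, 30/199)
obs 8: x=4 → posterior Normal(-13/128, 15/112)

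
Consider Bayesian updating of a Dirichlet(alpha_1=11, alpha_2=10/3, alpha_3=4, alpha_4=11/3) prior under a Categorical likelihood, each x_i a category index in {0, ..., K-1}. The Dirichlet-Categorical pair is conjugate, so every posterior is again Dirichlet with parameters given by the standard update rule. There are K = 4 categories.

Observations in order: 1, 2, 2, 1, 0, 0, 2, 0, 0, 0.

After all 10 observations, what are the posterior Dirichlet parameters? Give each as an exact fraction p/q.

alpha_1=16, alpha_2=16/3, alpha_3=7, alpha_4=11/3

obs 1: x=1 → posterior Dirichlet(11, 13/3, 4, 11/3)
obs 2: x=2 → posterior Dirichlet(11, 13/3, 5, 11/3)
obs 3: x=2 → posterior Dirichlet(11, 13/3, 6, 11/3)
obs 4: x=1 → posterior Dirichlet(11, 16/3, 6, 11/3)
obs 5: x=0 → posterior Dirichlet(12, 16/3, 6, 11/3)
obs 6: x=0 → posterior Dirichlet(13, 16/3, 6, 11/3)
obs 7: x=2 → posterior Dirichlet(13, 16/3, 7, 11/3)
obs 8: x=0 → posterior Dirichlet(14, 16/3, 7, 11/3)
obs 9: x=0 → posterior Dirichlet(15, 16/3, 7, 11/3)
obs 10: x=0 → posterior Dirichlet(16, 16/3, 7, 11/3)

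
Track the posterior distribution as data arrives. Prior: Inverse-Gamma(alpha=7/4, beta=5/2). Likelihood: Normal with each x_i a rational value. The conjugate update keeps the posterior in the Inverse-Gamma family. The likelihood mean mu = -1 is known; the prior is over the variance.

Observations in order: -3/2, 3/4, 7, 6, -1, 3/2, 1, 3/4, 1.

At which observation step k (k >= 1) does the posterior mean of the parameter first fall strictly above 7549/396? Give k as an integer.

obs 1: x=-3/2 → posterior Inverse-Gamma(9/4, 21/8)
obs 2: x=3/4 → posterior Inverse-Gamma(11/4, 133/32)
obs 3: x=7 → posterior Inverse-Gamma(13/4, 1157/32)
obs 4: x=6 → posterior Inverse-Gamma(15/4, 1941/32)
obs 5: x=-1 → posterior Inverse-Gamma(17/4, 1941/32)
obs 6: x=3/2 → posterior Inverse-Gamma(19/4, 2041/32)
obs 7: x=1 → posterior Inverse-Gamma(21/4, 2105/32)
obs 8: x=3/4 → posterior Inverse-Gamma(23/4, 1077/16)
obs 9: x=1 → posterior Inverse-Gamma(25/4, 1109/16)

k = 4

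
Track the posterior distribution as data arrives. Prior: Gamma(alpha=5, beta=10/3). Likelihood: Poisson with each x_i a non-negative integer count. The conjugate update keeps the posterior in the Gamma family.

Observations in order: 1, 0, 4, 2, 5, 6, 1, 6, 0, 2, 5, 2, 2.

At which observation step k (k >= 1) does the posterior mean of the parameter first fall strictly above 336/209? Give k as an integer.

k = 4

obs 1: x=1 → posterior Gamma(6, 13/3)
obs 2: x=0 → posterior Gamma(6, 16/3)
obs 3: x=4 → posterior Gamma(10, 19/3)
obs 4: x=2 → posterior Gamma(12, 22/3)
obs 5: x=5 → posterior Gamma(17, 25/3)
obs 6: x=6 → posterior Gamma(23, 28/3)
obs 7: x=1 → posterior Gamma(24, 31/3)
obs 8: x=6 → posterior Gamma(30, 34/3)
obs 9: x=0 → posterior Gamma(30, 37/3)
obs 10: x=2 → posterior Gamma(32, 40/3)
obs 11: x=5 → posterior Gamma(37, 43/3)
obs 12: x=2 → posterior Gamma(39, 46/3)
obs 13: x=2 → posterior Gamma(41, 49/3)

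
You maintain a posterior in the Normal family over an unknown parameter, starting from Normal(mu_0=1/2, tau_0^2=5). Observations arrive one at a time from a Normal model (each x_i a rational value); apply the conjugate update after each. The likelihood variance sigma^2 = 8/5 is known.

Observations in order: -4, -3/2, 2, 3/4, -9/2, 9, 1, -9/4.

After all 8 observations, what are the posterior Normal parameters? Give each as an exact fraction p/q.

mu_0=33/416, tau_0^2=5/26

obs 1: x=-4 → posterior Normal(-32/11, 40/33)
obs 2: x=-3/2 → posterior Normal(-267/116, 20/29)
obs 3: x=2 → posterior Normal(-167/166, 40/83)
obs 4: x=3/4 → posterior Normal(-259/432, 10/27)
obs 5: x=-9/2 → posterior Normal(-709/532, 40/133)
obs 6: x=9 → posterior Normal(191/632, 20/79)
obs 7: x=1 → posterior Normal(97/244, 40/183)
obs 8: x=-9/4 → posterior Normal(33/416, 5/26)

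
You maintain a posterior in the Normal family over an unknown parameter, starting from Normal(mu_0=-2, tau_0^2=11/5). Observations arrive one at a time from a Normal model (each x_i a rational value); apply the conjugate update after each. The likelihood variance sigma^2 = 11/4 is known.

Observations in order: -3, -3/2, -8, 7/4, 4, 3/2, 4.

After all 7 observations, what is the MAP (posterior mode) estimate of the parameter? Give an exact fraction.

-5/11

obs 1: x=-3 → posterior Normal(-22/9, 11/9)
obs 2: x=-3/2 → posterior Normal(-28/13, 11/13)
obs 3: x=-8 → posterior Normal(-60/17, 11/17)
obs 4: x=7/4 → posterior Normal(-53/21, 11/21)
obs 5: x=4 → posterior Normal(-37/25, 11/25)
obs 6: x=3/2 → posterior Normal(-31/29, 11/29)
obs 7: x=4 → posterior Normal(-5/11, 1/3)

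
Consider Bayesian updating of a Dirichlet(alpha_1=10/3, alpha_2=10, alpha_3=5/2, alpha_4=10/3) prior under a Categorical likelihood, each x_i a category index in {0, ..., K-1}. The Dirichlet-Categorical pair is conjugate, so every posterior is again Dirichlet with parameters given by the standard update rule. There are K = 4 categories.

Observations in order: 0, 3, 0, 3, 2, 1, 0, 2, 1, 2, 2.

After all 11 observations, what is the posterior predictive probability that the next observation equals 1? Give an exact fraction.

72/181

obs 1: x=0 → posterior Dirichlet(13/3, 10, 5/2, 10/3)
obs 2: x=3 → posterior Dirichlet(13/3, 10, 5/2, 13/3)
obs 3: x=0 → posterior Dirichlet(16/3, 10, 5/2, 13/3)
obs 4: x=3 → posterior Dirichlet(16/3, 10, 5/2, 16/3)
obs 5: x=2 → posterior Dirichlet(16/3, 10, 7/2, 16/3)
obs 6: x=1 → posterior Dirichlet(16/3, 11, 7/2, 16/3)
obs 7: x=0 → posterior Dirichlet(19/3, 11, 7/2, 16/3)
obs 8: x=2 → posterior Dirichlet(19/3, 11, 9/2, 16/3)
obs 9: x=1 → posterior Dirichlet(19/3, 12, 9/2, 16/3)
obs 10: x=2 → posterior Dirichlet(19/3, 12, 11/2, 16/3)
obs 11: x=2 → posterior Dirichlet(19/3, 12, 13/2, 16/3)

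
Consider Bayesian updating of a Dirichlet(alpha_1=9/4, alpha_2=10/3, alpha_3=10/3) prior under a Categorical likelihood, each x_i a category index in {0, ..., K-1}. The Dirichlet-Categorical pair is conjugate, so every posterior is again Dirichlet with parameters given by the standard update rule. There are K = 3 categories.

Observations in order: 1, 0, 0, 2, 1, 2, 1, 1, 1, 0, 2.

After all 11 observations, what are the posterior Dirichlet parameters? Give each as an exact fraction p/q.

alpha_1=21/4, alpha_2=25/3, alpha_3=19/3

obs 1: x=1 → posterior Dirichlet(9/4, 13/3, 10/3)
obs 2: x=0 → posterior Dirichlet(13/4, 13/3, 10/3)
obs 3: x=0 → posterior Dirichlet(17/4, 13/3, 10/3)
obs 4: x=2 → posterior Dirichlet(17/4, 13/3, 13/3)
obs 5: x=1 → posterior Dirichlet(17/4, 16/3, 13/3)
obs 6: x=2 → posterior Dirichlet(17/4, 16/3, 16/3)
obs 7: x=1 → posterior Dirichlet(17/4, 19/3, 16/3)
obs 8: x=1 → posterior Dirichlet(17/4, 22/3, 16/3)
obs 9: x=1 → posterior Dirichlet(17/4, 25/3, 16/3)
obs 10: x=0 → posterior Dirichlet(21/4, 25/3, 16/3)
obs 11: x=2 → posterior Dirichlet(21/4, 25/3, 19/3)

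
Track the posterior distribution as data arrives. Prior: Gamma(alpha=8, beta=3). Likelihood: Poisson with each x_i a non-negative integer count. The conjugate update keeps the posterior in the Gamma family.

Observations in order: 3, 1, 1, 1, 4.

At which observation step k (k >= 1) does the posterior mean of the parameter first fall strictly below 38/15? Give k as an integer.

k = 2

obs 1: x=3 → posterior Gamma(11, 4)
obs 2: x=1 → posterior Gamma(12, 5)
obs 3: x=1 → posterior Gamma(13, 6)
obs 4: x=1 → posterior Gamma(14, 7)
obs 5: x=4 → posterior Gamma(18, 8)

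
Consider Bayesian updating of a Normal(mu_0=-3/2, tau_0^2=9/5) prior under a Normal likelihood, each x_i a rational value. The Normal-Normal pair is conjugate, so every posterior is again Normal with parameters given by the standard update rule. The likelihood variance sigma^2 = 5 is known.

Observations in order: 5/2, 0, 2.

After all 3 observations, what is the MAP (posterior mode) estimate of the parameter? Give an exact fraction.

obs 1: x=5/2 → posterior Normal(-15/34, 45/34)
obs 2: x=0 → posterior Normal(-15/43, 45/43)
obs 3: x=2 → posterior Normal(3/52, 45/52)

3/52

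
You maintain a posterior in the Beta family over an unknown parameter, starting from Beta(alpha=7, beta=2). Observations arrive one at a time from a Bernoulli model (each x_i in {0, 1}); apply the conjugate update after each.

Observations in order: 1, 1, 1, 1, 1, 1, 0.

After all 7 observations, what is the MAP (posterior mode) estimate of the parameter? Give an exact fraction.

6/7

obs 1: x=1 → posterior Beta(8, 2)
obs 2: x=1 → posterior Beta(9, 2)
obs 3: x=1 → posterior Beta(10, 2)
obs 4: x=1 → posterior Beta(11, 2)
obs 5: x=1 → posterior Beta(12, 2)
obs 6: x=1 → posterior Beta(13, 2)
obs 7: x=0 → posterior Beta(13, 3)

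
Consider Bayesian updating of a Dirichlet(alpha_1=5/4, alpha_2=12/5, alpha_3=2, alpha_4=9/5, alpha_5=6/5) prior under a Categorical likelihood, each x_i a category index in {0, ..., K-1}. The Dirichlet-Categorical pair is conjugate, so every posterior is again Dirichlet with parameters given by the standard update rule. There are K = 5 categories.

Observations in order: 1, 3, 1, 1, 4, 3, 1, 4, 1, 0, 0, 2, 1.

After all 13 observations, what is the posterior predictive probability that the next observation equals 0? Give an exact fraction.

obs 1: x=1 → posterior Dirichlet(5/4, 17/5, 2, 9/5, 6/5)
obs 2: x=3 → posterior Dirichlet(5/4, 17/5, 2, 14/5, 6/5)
obs 3: x=1 → posterior Dirichlet(5/4, 22/5, 2, 14/5, 6/5)
obs 4: x=1 → posterior Dirichlet(5/4, 27/5, 2, 14/5, 6/5)
obs 5: x=4 → posterior Dirichlet(5/4, 27/5, 2, 14/5, 11/5)
obs 6: x=3 → posterior Dirichlet(5/4, 27/5, 2, 19/5, 11/5)
obs 7: x=1 → posterior Dirichlet(5/4, 32/5, 2, 19/5, 11/5)
obs 8: x=4 → posterior Dirichlet(5/4, 32/5, 2, 19/5, 16/5)
obs 9: x=1 → posterior Dirichlet(5/4, 37/5, 2, 19/5, 16/5)
obs 10: x=0 → posterior Dirichlet(9/4, 37/5, 2, 19/5, 16/5)
obs 11: x=0 → posterior Dirichlet(13/4, 37/5, 2, 19/5, 16/5)
obs 12: x=2 → posterior Dirichlet(13/4, 37/5, 3, 19/5, 16/5)
obs 13: x=1 → posterior Dirichlet(13/4, 42/5, 3, 19/5, 16/5)

65/433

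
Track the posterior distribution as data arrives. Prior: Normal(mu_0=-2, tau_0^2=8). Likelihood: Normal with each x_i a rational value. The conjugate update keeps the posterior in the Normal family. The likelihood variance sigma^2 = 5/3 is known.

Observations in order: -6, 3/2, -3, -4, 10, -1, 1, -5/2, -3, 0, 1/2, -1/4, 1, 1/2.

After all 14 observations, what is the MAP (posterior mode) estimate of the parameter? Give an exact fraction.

-136/341

obs 1: x=-6 → posterior Normal(-154/29, 40/29)
obs 2: x=3/2 → posterior Normal(-118/53, 40/53)
obs 3: x=-3 → posterior Normal(-190/77, 40/77)
obs 4: x=-4 → posterior Normal(-286/101, 40/101)
obs 5: x=10 → posterior Normal(-46/125, 8/25)
obs 6: x=-1 → posterior Normal(-70/149, 40/149)
obs 7: x=1 → posterior Normal(-46/173, 40/173)
obs 8: x=-5/2 → posterior Normal(-106/197, 40/197)
obs 9: x=-3 → posterior Normal(-178/221, 40/221)
obs 10: x=0 → posterior Normal(-178/245, 8/49)
obs 11: x=1/2 → posterior Normal(-166/269, 40/269)
obs 12: x=-1/4 → posterior Normal(-172/293, 40/293)
obs 13: x=1 → posterior Normal(-148/317, 40/317)
obs 14: x=1/2 → posterior Normal(-136/341, 40/341)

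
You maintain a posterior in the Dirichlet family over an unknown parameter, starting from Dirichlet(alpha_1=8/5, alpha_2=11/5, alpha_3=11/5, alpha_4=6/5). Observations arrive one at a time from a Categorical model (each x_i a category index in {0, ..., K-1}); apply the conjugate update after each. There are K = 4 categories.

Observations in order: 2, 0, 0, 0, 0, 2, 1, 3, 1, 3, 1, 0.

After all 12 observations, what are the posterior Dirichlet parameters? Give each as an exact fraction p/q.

alpha_1=33/5, alpha_2=26/5, alpha_3=21/5, alpha_4=16/5

obs 1: x=2 → posterior Dirichlet(8/5, 11/5, 16/5, 6/5)
obs 2: x=0 → posterior Dirichlet(13/5, 11/5, 16/5, 6/5)
obs 3: x=0 → posterior Dirichlet(18/5, 11/5, 16/5, 6/5)
obs 4: x=0 → posterior Dirichlet(23/5, 11/5, 16/5, 6/5)
obs 5: x=0 → posterior Dirichlet(28/5, 11/5, 16/5, 6/5)
obs 6: x=2 → posterior Dirichlet(28/5, 11/5, 21/5, 6/5)
obs 7: x=1 → posterior Dirichlet(28/5, 16/5, 21/5, 6/5)
obs 8: x=3 → posterior Dirichlet(28/5, 16/5, 21/5, 11/5)
obs 9: x=1 → posterior Dirichlet(28/5, 21/5, 21/5, 11/5)
obs 10: x=3 → posterior Dirichlet(28/5, 21/5, 21/5, 16/5)
obs 11: x=1 → posterior Dirichlet(28/5, 26/5, 21/5, 16/5)
obs 12: x=0 → posterior Dirichlet(33/5, 26/5, 21/5, 16/5)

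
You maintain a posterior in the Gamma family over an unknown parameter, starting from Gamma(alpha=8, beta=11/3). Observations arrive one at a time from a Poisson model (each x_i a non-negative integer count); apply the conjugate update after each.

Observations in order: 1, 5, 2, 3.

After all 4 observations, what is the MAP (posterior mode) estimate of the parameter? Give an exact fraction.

54/23

obs 1: x=1 → posterior Gamma(9, 14/3)
obs 2: x=5 → posterior Gamma(14, 17/3)
obs 3: x=2 → posterior Gamma(16, 20/3)
obs 4: x=3 → posterior Gamma(19, 23/3)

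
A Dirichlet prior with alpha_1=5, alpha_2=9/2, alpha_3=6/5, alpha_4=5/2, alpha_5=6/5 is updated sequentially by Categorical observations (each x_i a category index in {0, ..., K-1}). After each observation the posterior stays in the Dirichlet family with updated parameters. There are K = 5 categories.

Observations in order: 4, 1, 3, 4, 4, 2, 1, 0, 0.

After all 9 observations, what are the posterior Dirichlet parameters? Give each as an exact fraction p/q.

obs 1: x=4 → posterior Dirichlet(5, 9/2, 6/5, 5/2, 11/5)
obs 2: x=1 → posterior Dirichlet(5, 11/2, 6/5, 5/2, 11/5)
obs 3: x=3 → posterior Dirichlet(5, 11/2, 6/5, 7/2, 11/5)
obs 4: x=4 → posterior Dirichlet(5, 11/2, 6/5, 7/2, 16/5)
obs 5: x=4 → posterior Dirichlet(5, 11/2, 6/5, 7/2, 21/5)
obs 6: x=2 → posterior Dirichlet(5, 11/2, 11/5, 7/2, 21/5)
obs 7: x=1 → posterior Dirichlet(5, 13/2, 11/5, 7/2, 21/5)
obs 8: x=0 → posterior Dirichlet(6, 13/2, 11/5, 7/2, 21/5)
obs 9: x=0 → posterior Dirichlet(7, 13/2, 11/5, 7/2, 21/5)

alpha_1=7, alpha_2=13/2, alpha_3=11/5, alpha_4=7/2, alpha_5=21/5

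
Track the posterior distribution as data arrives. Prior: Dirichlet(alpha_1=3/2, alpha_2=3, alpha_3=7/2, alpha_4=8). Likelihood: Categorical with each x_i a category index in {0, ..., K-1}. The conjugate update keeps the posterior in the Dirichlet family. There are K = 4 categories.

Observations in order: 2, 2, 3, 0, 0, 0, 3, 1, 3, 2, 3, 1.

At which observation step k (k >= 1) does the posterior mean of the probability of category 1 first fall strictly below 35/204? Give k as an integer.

k = 2

obs 1: x=2 → posterior Dirichlet(3/2, 3, 9/2, 8)
obs 2: x=2 → posterior Dirichlet(3/2, 3, 11/2, 8)
obs 3: x=3 → posterior Dirichlet(3/2, 3, 11/2, 9)
obs 4: x=0 → posterior Dirichlet(5/2, 3, 11/2, 9)
obs 5: x=0 → posterior Dirichlet(7/2, 3, 11/2, 9)
obs 6: x=0 → posterior Dirichlet(9/2, 3, 11/2, 9)
obs 7: x=3 → posterior Dirichlet(9/2, 3, 11/2, 10)
obs 8: x=1 → posterior Dirichlet(9/2, 4, 11/2, 10)
obs 9: x=3 → posterior Dirichlet(9/2, 4, 11/2, 11)
obs 10: x=2 → posterior Dirichlet(9/2, 4, 13/2, 11)
obs 11: x=3 → posterior Dirichlet(9/2, 4, 13/2, 12)
obs 12: x=1 → posterior Dirichlet(9/2, 5, 13/2, 12)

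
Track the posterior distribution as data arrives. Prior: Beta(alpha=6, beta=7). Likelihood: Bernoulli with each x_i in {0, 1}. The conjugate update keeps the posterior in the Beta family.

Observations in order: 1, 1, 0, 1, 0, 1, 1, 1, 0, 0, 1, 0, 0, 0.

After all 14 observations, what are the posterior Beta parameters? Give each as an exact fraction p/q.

obs 1: x=1 → posterior Beta(7, 7)
obs 2: x=1 → posterior Beta(8, 7)
obs 3: x=0 → posterior Beta(8, 8)
obs 4: x=1 → posterior Beta(9, 8)
obs 5: x=0 → posterior Beta(9, 9)
obs 6: x=1 → posterior Beta(10, 9)
obs 7: x=1 → posterior Beta(11, 9)
obs 8: x=1 → posterior Beta(12, 9)
obs 9: x=0 → posterior Beta(12, 10)
obs 10: x=0 → posterior Beta(12, 11)
obs 11: x=1 → posterior Beta(13, 11)
obs 12: x=0 → posterior Beta(13, 12)
obs 13: x=0 → posterior Beta(13, 13)
obs 14: x=0 → posterior Beta(13, 14)

alpha=13, beta=14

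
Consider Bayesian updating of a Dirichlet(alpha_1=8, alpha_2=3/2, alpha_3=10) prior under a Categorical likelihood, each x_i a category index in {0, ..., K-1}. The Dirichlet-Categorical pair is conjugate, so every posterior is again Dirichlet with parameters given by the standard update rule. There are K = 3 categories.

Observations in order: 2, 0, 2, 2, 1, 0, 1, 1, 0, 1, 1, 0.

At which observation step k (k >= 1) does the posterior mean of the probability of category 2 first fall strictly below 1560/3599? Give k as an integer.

obs 1: x=2 → posterior Dirichlet(8, 3/2, 11)
obs 2: x=0 → posterior Dirichlet(9, 3/2, 11)
obs 3: x=2 → posterior Dirichlet(9, 3/2, 12)
obs 4: x=2 → posterior Dirichlet(9, 3/2, 13)
obs 5: x=1 → posterior Dirichlet(9, 5/2, 13)
obs 6: x=0 → posterior Dirichlet(10, 5/2, 13)
obs 7: x=1 → posterior Dirichlet(10, 7/2, 13)
obs 8: x=1 → posterior Dirichlet(10, 9/2, 13)
obs 9: x=0 → posterior Dirichlet(11, 9/2, 13)
obs 10: x=1 → posterior Dirichlet(11, 11/2, 13)
obs 11: x=1 → posterior Dirichlet(11, 13/2, 13)
obs 12: x=0 → posterior Dirichlet(12, 13/2, 13)

k = 11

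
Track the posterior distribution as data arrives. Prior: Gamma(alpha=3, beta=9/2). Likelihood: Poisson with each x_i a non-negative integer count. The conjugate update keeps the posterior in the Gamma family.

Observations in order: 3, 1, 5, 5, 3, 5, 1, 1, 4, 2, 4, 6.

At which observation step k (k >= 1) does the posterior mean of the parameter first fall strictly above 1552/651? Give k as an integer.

k = 11

obs 1: x=3 → posterior Gamma(6, 11/2)
obs 2: x=1 → posterior Gamma(7, 13/2)
obs 3: x=5 → posterior Gamma(12, 15/2)
obs 4: x=5 → posterior Gamma(17, 17/2)
obs 5: x=3 → posterior Gamma(20, 19/2)
obs 6: x=5 → posterior Gamma(25, 21/2)
obs 7: x=1 → posterior Gamma(26, 23/2)
obs 8: x=1 → posterior Gamma(27, 25/2)
obs 9: x=4 → posterior Gamma(31, 27/2)
obs 10: x=2 → posterior Gamma(33, 29/2)
obs 11: x=4 → posterior Gamma(37, 31/2)
obs 12: x=6 → posterior Gamma(43, 33/2)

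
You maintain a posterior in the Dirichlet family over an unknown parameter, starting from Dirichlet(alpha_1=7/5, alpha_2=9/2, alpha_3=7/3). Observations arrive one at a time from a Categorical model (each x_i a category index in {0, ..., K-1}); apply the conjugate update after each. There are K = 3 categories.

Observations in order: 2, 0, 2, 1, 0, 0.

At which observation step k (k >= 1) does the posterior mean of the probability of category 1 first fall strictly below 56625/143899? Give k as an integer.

k = 6

obs 1: x=2 → posterior Dirichlet(7/5, 9/2, 10/3)
obs 2: x=0 → posterior Dirichlet(12/5, 9/2, 10/3)
obs 3: x=2 → posterior Dirichlet(12/5, 9/2, 13/3)
obs 4: x=1 → posterior Dirichlet(12/5, 11/2, 13/3)
obs 5: x=0 → posterior Dirichlet(17/5, 11/2, 13/3)
obs 6: x=0 → posterior Dirichlet(22/5, 11/2, 13/3)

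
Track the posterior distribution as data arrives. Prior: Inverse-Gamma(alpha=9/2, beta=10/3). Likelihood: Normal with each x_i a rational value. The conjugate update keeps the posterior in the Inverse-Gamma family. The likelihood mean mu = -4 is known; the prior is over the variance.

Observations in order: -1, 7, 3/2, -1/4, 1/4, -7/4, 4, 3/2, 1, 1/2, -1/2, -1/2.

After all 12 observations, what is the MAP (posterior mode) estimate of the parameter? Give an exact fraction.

17669/1104

obs 1: x=-1 → posterior Inverse-Gamma(5, 47/6)
obs 2: x=7 → posterior Inverse-Gamma(11/2, 205/3)
obs 3: x=3/2 → posterior Inverse-Gamma(6, 2003/24)
obs 4: x=-1/4 → posterior Inverse-Gamma(13/2, 8687/96)
obs 5: x=1/4 → posterior Inverse-Gamma(7, 4777/48)
obs 6: x=-7/4 → posterior Inverse-Gamma(15/2, 9797/96)
obs 7: x=4 → posterior Inverse-Gamma(8, 12869/96)
obs 8: x=3/2 → posterior Inverse-Gamma(17/2, 14321/96)
obs 9: x=1 → posterior Inverse-Gamma(9, 15521/96)
obs 10: x=1/2 → posterior Inverse-Gamma(19/2, 16493/96)
obs 11: x=-1/2 → posterior Inverse-Gamma(10, 17081/96)
obs 12: x=-1/2 → posterior Inverse-Gamma(21/2, 17669/96)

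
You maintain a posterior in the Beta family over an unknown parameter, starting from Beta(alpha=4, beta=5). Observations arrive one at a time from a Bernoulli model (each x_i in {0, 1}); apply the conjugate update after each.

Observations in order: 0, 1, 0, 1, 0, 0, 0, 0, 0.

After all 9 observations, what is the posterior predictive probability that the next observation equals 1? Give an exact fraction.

1/3

obs 1: x=0 → posterior Beta(4, 6)
obs 2: x=1 → posterior Beta(5, 6)
obs 3: x=0 → posterior Beta(5, 7)
obs 4: x=1 → posterior Beta(6, 7)
obs 5: x=0 → posterior Beta(6, 8)
obs 6: x=0 → posterior Beta(6, 9)
obs 7: x=0 → posterior Beta(6, 10)
obs 8: x=0 → posterior Beta(6, 11)
obs 9: x=0 → posterior Beta(6, 12)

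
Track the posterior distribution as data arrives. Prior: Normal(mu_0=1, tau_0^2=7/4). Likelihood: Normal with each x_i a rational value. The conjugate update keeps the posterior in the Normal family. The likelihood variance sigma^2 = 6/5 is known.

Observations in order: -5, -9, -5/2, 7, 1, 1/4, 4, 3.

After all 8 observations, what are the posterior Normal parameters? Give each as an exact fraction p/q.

obs 1: x=-5 → posterior Normal(-151/59, 42/59)
obs 2: x=-9 → posterior Normal(-233/47, 21/47)
obs 3: x=-5/2 → posterior Normal(-369/86, 14/43)
obs 4: x=7 → posterior Normal(-617/328, 21/82)
obs 5: x=1 → posterior Normal(-547/398, 42/199)
obs 6: x=1/4 → posterior Normal(-353/312, 7/39)
obs 7: x=4 → posterior Normal(-499/1076, 42/269)
obs 8: x=3 → posterior Normal(-79/1216, 21/152)

mu_0=-79/1216, tau_0^2=21/152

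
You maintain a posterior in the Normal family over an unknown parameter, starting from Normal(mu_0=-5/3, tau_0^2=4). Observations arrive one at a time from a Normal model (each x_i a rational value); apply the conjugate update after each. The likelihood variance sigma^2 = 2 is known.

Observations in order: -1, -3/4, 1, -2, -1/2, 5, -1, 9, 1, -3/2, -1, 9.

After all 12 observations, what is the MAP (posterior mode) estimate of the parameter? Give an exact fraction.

obs 1: x=-1 → posterior Normal(-11/9, 4/3)
obs 2: x=-3/4 → posterior Normal(-31/30, 4/5)
obs 3: x=1 → posterior Normal(-19/42, 4/7)
obs 4: x=-2 → posterior Normal(-43/54, 4/9)
obs 5: x=-1/2 → posterior Normal(-49/66, 4/11)
obs 6: x=5 → posterior Normal(11/78, 4/13)
obs 7: x=-1 → posterior Normal(-1/90, 4/15)
obs 8: x=9 → posterior Normal(107/102, 4/17)
obs 9: x=1 → posterior Normal(119/114, 4/19)
obs 10: x=-3/2 → posterior Normal(101/126, 4/21)
obs 11: x=-1 → posterior Normal(89/138, 4/23)
obs 12: x=9 → posterior Normal(197/150, 4/25)

197/150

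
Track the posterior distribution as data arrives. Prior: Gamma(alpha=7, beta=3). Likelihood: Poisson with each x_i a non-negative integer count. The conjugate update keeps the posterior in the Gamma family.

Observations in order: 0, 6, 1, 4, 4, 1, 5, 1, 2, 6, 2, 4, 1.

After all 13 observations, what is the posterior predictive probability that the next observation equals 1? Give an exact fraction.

obs 1: x=0 → posterior Gamma(7, 4)
obs 2: x=6 → posterior Gamma(13, 5)
obs 3: x=1 → posterior Gamma(14, 6)
obs 4: x=4 → posterior Gamma(18, 7)
obs 5: x=4 → posterior Gamma(22, 8)
obs 6: x=1 → posterior Gamma(23, 9)
obs 7: x=5 → posterior Gamma(28, 10)
obs 8: x=1 → posterior Gamma(29, 11)
obs 9: x=2 → posterior Gamma(31, 12)
obs 10: x=6 → posterior Gamma(37, 13)
obs 11: x=2 → posterior Gamma(39, 14)
obs 12: x=4 → posterior Gamma(43, 15)
obs 13: x=1 → posterior Gamma(44, 16)

4214362737381194360485454324663350254951532586004905984/23453165165327788911665591944416226304630809183732482257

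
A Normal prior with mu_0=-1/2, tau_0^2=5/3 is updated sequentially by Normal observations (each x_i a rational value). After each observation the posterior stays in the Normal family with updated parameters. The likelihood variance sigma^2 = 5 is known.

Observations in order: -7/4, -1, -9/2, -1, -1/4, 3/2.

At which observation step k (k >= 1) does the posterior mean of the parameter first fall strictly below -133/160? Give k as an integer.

k = 2

obs 1: x=-7/4 → posterior Normal(-13/16, 5/4)
obs 2: x=-1 → posterior Normal(-17/20, 1)
obs 3: x=-9/2 → posterior Normal(-35/24, 5/6)
obs 4: x=-1 → posterior Normal(-39/28, 5/7)
obs 5: x=-1/4 → posterior Normal(-5/4, 5/8)
obs 6: x=3/2 → posterior Normal(-17/18, 5/9)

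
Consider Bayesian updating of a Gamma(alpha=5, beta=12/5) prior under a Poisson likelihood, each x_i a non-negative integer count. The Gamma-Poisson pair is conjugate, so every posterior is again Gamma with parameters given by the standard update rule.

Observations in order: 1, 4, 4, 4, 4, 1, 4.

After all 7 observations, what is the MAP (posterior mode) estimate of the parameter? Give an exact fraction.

obs 1: x=1 → posterior Gamma(6, 17/5)
obs 2: x=4 → posterior Gamma(10, 22/5)
obs 3: x=4 → posterior Gamma(14, 27/5)
obs 4: x=4 → posterior Gamma(18, 32/5)
obs 5: x=4 → posterior Gamma(22, 37/5)
obs 6: x=1 → posterior Gamma(23, 42/5)
obs 7: x=4 → posterior Gamma(27, 47/5)

130/47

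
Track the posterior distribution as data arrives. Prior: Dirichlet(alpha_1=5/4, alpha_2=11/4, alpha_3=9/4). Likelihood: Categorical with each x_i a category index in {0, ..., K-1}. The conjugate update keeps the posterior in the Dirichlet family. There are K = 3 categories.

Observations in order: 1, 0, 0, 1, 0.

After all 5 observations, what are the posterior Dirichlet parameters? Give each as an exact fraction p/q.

alpha_1=17/4, alpha_2=19/4, alpha_3=9/4

obs 1: x=1 → posterior Dirichlet(5/4, 15/4, 9/4)
obs 2: x=0 → posterior Dirichlet(9/4, 15/4, 9/4)
obs 3: x=0 → posterior Dirichlet(13/4, 15/4, 9/4)
obs 4: x=1 → posterior Dirichlet(13/4, 19/4, 9/4)
obs 5: x=0 → posterior Dirichlet(17/4, 19/4, 9/4)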